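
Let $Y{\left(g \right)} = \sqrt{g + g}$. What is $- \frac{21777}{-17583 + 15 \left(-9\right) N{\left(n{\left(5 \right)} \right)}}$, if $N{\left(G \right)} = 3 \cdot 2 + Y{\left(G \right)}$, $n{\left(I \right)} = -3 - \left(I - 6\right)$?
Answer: $\frac{44504929}{37597261} - \frac{653310 i}{37597261} \approx 1.1837 - 0.017377 i$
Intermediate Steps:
$Y{\left(g \right)} = \sqrt{2} \sqrt{g}$ ($Y{\left(g \right)} = \sqrt{2 g} = \sqrt{2} \sqrt{g}$)
$n{\left(I \right)} = 3 - I$ ($n{\left(I \right)} = -3 - \left(I - 6\right) = -3 - \left(-6 + I\right) = 3 - I$)
$N{\left(G \right)} = 6 + \sqrt{2} \sqrt{G}$ ($N{\left(G \right)} = 3 \cdot 2 + \sqrt{2} \sqrt{G} = 6 + \sqrt{2} \sqrt{G}$)
$- \frac{21777}{-17583 + 15 \left(-9\right) N{\left(n{\left(5 \right)} \right)}} = - \frac{21777}{-17583 + 15 \left(-9\right) \left(6 + \sqrt{2} \sqrt{3 - 5}\right)} = - \frac{21777}{-17583 - 135 \left(6 + \sqrt{2} \sqrt{3 - 5}\right)} = - \frac{21777}{-17583 - 135 \left(6 + \sqrt{2} \sqrt{-2}\right)} = - \frac{21777}{-17583 - 135 \left(6 + \sqrt{2} i \sqrt{2}\right)} = - \frac{21777}{-17583 - 135 \left(6 + 2 i\right)} = - \frac{21777}{-17583 - \left(810 + 270 i\right)} = - \frac{21777}{-18393 - 270 i} = - 21777 \frac{-18393 + 270 i}{338375349} = - \frac{7259 \left(-18393 + 270 i\right)}{112791783}$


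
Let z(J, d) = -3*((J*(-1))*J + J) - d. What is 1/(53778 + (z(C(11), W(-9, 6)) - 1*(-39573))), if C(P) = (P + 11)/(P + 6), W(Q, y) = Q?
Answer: 289/26981370 ≈ 1.0711e-5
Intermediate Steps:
C(P) = (11 + P)/(6 + P)
z(J, d) = -d - 3*J + 3*J² (z(J, d) = -3*((-J)*J + J) - d = -3*(-J² + J) - d = -3*(J - J²) - d = (-3*J + 3*J²) - d = -d - 3*J + 3*J²)
1/(53778 + (z(C(11), W(-9, 6)) - 1*(-39573))) = 1/(53778 + ((-1*(-9) - 3*(11 + 11)/(6 + 11) + 3*((11 + 11)/(6 + 11))²) - 1*(-39573))) = 1/(53778 + ((9 - 3*22/17 + 3*(22/17)²) + 39573)) = 1/(53778 + ((9 - 66/17 + 3*(484/289)) + 39573)) = 1/(53778 + ((9 - 66/17 + 1452/289) + 39573)) = 1/(53778 + (2931/289 + 39573)) = 1/(53778 + 11439528/289) = 1/(26981370/289) = 289/26981370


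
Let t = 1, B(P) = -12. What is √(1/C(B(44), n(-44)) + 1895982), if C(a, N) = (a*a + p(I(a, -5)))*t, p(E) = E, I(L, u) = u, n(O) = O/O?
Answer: √36632268361/139 ≈ 1376.9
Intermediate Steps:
n(O) = 1
C(a, N) = -5 + a² (C(a, N) = (a*a - 5)*1 = (a² - 5)*1 = (-5 + a²)*1 = -5 + a²)
√(1/C(B(44), n(-44)) + 1895982) = √(1/(-5 + (-12)²) + 1895982) = √(1/(-5 + 144) + 1895982) = √(1/139 + 1895982) = √(263541499/139) = √36632268361/139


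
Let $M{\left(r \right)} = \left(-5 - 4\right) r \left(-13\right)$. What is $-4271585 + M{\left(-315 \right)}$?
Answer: $-4308440$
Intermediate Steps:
$M{\left(r \right)} = 117 r$ ($M{\left(r \right)} = \left(-5 - 4\right) r \left(-13\right) = - 9 r \left(-13\right) = 117 r$)
$-4271585 + M{\left(-315 \right)} = -4271585 + 117 \left(-315\right) = -4271585 - 36855 = -4308440$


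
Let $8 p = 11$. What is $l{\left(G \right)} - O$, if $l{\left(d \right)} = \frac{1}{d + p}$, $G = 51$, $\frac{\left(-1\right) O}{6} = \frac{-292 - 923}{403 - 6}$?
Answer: $- \frac{3051334}{166343} \approx -18.344$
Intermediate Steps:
$p = \frac{11}{8}$ ($p = \frac{1}{8} \cdot 11 = \frac{11}{8} \approx 1.375$)
$O = \frac{7290}{397}$ ($O = - 6 \frac{-292 - 923}{403 - 6} = - 6 \left(- \frac{1215}{397}\right) = - 6 \left(\left(-1215\right) \frac{1}{397}\right) = \left(-6\right) \left(- \frac{1215}{397}\right) = \frac{7290}{397} \approx 18.363$)
$l{\left(d \right)} = \frac{1}{\frac{11}{8} + d}$ ($l{\left(d \right)} = \frac{1}{d + \frac{11}{8}} = \frac{1}{\frac{11}{8} + d}$)
$l{\left(G \right)} - O = \frac{8}{11 + 8 \cdot 51} - \frac{7290}{397} = \frac{8}{11 + 408} - \frac{7290}{397} = \frac{8}{419} - \frac{7290}{397} = - \frac{3051334}{166343}$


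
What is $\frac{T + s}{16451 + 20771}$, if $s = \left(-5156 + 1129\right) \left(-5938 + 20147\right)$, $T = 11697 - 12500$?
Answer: $- \frac{28610223}{18611} \approx -1537.3$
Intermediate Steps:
$T = -803$ ($T = 11697 - 12500 = -803$)
$s = -57219643$ ($s = \left(-4027\right) 14209 = -57219643$)
$\frac{T + s}{16451 + 20771} = \frac{-803 - 57219643}{16451 + 20771} = - \frac{57220446}{37222} = \left(-57220446\right) \frac{1}{37222} = - \frac{28610223}{18611}$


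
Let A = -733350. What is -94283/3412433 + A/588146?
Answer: -1278979954934/1003504409609 ≈ -1.2745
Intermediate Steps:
-94283/3412433 + A/588146 = -94283/3412433 - 733350/588146 = -94283*1/3412433 - 733350*1/588146 = -94283/3412433 - 366675/294073 = -1278979954934/1003504409609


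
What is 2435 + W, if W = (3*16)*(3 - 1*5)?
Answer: 2339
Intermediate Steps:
W = -96 (W = 48*(3 - 5) = 48*(-2) = -96)
2435 + W = 2435 - 96 = 2339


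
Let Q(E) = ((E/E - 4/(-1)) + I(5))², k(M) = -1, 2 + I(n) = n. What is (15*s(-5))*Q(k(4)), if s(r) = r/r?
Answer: 960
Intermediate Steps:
I(n) = -2 + n
s(r) = 1
Q(E) = 64 (Q(E) = ((E/E - 4/(-1)) + (-2 + 5))² = ((1 - 4*(-1)) + 3)² = ((1 + 4) + 3)² = (5 + 3)² = 8² = 64)
(15*s(-5))*Q(k(4)) = (15*1)*64 = 15*64 = 960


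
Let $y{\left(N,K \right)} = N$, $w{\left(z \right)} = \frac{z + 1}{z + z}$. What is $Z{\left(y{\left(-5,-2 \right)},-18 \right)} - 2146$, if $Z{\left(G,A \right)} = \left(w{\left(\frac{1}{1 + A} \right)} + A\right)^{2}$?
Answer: $-1470$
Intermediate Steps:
$w{\left(z \right)} = \frac{1 + z}{2 z}$
$Z{\left(G,A \right)} = \left(A + \frac{\left(1 + A\right) \left(1 + \frac{1}{1 + A}\right)}{2}\right)^{2}$ ($Z{\left(G,A \right)} = \left(\frac{1 + \frac{1}{1 + A}}{2 \frac{1}{1 + A}} + A\right)^{2} = \left(\frac{\left(1 + A\right) \left(1 + \frac{1}{1 + A}\right)}{2} + A\right)^{2} = \left(A + \frac{\left(1 + A\right) \left(1 + \frac{1}{1 + A}\right)}{2}\right)^{2}$)
$Z{\left(y{\left(-5,-2 \right)},-18 \right)} - 2146 = \frac{\left(2 + 3 \left(-18\right)\right)^{2}}{4} - 2146 = \frac{\left(2 - 54\right)^{2}}{4} - 2146 = \frac{\left(-52\right)^{2}}{4} - 2146 = \frac{1}{4} \cdot 2704 - 2146 = 676 - 2146 = -1470$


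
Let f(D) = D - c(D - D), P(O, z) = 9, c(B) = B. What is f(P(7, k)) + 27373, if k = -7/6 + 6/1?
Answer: 27382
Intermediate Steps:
k = 29/6 (k = -7*1/6 + 6*1 = -7/6 + 6 = 29/6 ≈ 4.8333)
f(D) = D (f(D) = D - (D - D) = D - 1*0 = D + 0 = D)
f(P(7, k)) + 27373 = 9 + 27373 = 27382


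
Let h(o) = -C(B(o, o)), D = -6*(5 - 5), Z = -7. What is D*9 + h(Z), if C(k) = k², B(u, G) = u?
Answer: -49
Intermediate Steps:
D = 0 (D = -6*0 = 0)
h(o) = -o²
D*9 + h(Z) = 0*9 - 1*(-7)² = 0 - 1*49 = 0 - 49 = -49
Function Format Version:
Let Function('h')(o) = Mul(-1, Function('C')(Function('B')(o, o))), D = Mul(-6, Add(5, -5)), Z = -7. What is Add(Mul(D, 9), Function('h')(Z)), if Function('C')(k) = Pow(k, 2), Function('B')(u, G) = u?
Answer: -49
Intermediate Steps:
D = 0 (D = Mul(-6, 0) = 0)
Function('h')(o) = Mul(-1, Pow(o, 2))
Add(Mul(D, 9), Function('h')(Z)) = Add(Mul(0, 9), Mul(-1, Pow(-7, 2))) = Add(0, Mul(-1, 49)) = Add(0, -49) = -49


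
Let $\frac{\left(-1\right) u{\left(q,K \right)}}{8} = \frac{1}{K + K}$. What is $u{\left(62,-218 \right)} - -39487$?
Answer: $\frac{4304085}{109} \approx 39487.0$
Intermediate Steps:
$u{\left(q,K \right)} = - \frac{4}{K}$ ($u{\left(q,K \right)} = - \frac{8}{K + K} = - \frac{8}{2 K} = - 8 \frac{1}{2 K} = - \frac{4}{K}$)
$u{\left(62,-218 \right)} - -39487 = - \frac{4}{-218} - -39487 = \left(-4\right) \left(- \frac{1}{218}\right) + 39487 = \frac{2}{109} + 39487 = \frac{4304085}{109}$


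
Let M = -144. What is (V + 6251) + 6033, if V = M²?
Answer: 33020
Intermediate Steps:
V = 20736 (V = (-144)² = 20736)
(V + 6251) + 6033 = (20736 + 6251) + 6033 = 26987 + 6033 = 33020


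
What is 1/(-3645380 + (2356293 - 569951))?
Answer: -1/1859038 ≈ -5.3791e-7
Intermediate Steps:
1/(-3645380 + (2356293 - 569951)) = 1/(-3645380 + 1786342) = 1/(-1859038) = -1/1859038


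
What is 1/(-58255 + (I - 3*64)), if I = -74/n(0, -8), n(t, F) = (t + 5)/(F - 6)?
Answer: -5/291199 ≈ -1.7170e-5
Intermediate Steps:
n(t, F) = (5 + t)/(-6 + F)
I = 1036/5 (I = -74*(-6 - 8)/(5 + 0) = -74/(5/(-14)) = -74/((-1/14*5)) = -74/(-5/14) = -74*(-14/5) = 1036/5 ≈ 207.20)
1/(-58255 + (I - 3*64)) = 1/(-58255 + (1036/5 - 3*64)) = 1/(-58255 + (1036/5 - 192)) = 1/(-58255 + 76/5) = 1/(-291199/5) = -5/291199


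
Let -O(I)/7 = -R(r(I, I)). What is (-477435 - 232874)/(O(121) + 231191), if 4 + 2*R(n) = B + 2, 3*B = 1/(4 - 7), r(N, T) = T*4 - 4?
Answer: -12785562/4161305 ≈ -3.0725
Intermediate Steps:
r(N, T) = -4 + 4*T (r(N, T) = 4*T - 4 = -4 + 4*T)
B = -1/9 (B = 1/(3*(4 - 7)) = (1/3)/(-3) = (1/3)*(-1/3) = -1/9 ≈ -0.11111)
R(n) = -19/18 (R(n) = -2 + (-1/9 + 2)/2 = -2 + (1/2)*(17/9) = -2 + 17/18 = -19/18)
O(I) = -133/18 (O(I) = -(-7)*(-19)/18 = -7*19/18 = -133/18)
(-477435 - 232874)/(O(121) + 231191) = (-477435 - 232874)/(-133/18 + 231191) = -710309/4161305/18 = -710309*18/4161305 = -12785562/4161305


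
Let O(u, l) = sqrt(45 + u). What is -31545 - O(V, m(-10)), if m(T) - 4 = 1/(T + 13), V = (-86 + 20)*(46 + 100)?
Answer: -31545 - I*sqrt(9591) ≈ -31545.0 - 97.934*I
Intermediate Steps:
V = -9636 (V = -66*146 = -9636)
m(T) = 4 + 1/(13 + T) (m(T) = 4 + 1/(T + 13) = 4 + 1/(13 + T))
-31545 - O(V, m(-10)) = -31545 - sqrt(45 - 9636) = -31545 - sqrt(-9591) = -31545 - I*sqrt(9591)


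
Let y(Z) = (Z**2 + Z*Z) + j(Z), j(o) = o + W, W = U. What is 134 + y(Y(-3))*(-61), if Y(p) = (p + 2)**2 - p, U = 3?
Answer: -2245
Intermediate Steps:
W = 3
j(o) = 3 + o (j(o) = o + 3 = 3 + o)
Y(p) = (2 + p)**2 - p
y(Z) = 3 + Z + 2*Z**2 (y(Z) = (Z**2 + Z*Z) + (3 + Z) = (Z**2 + Z**2) + (3 + Z) = 2*Z**2 + (3 + Z) = 3 + Z + 2*Z**2)
134 + y(Y(-3))*(-61) = 134 + (3 + ((2 - 3)**2 - 1*(-3)) + 2*((2 - 3)**2 - 1*(-3))**2)*(-61) = 134 + (3 + ((-1)**2 + 3) + 2*((-1)**2 + 3)**2)*(-61) = 134 + (3 + (1 + 3) + 2*(1 + 3)**2)*(-61) = 134 + (3 + 4 + 2*4**2)*(-61) = 134 + (3 + 4 + 2*16)*(-61) = 134 + (3 + 4 + 32)*(-61) = 134 + 39*(-61) = 134 - 2379 = -2245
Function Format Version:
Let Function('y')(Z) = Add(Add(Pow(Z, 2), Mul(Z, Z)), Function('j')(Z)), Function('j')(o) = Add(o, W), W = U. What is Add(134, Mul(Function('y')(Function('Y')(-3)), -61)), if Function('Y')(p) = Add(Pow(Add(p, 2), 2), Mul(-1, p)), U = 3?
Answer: -2245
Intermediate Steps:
W = 3
Function('j')(o) = Add(3, o) (Function('j')(o) = Add(o, 3) = Add(3, o))
Function('Y')(p) = Add(Pow(Add(2, p), 2), Mul(-1, p))
Function('y')(Z) = Add(3, Z, Mul(2, Pow(Z, 2))) (Function('y')(Z) = Add(Add(Pow(Z, 2), Mul(Z, Z)), Add(3, Z)) = Add(Add(Pow(Z, 2), Pow(Z, 2)), Add(3, Z)) = Add(Mul(2, Pow(Z, 2)), Add(3, Z)) = Add(3, Z, Mul(2, Pow(Z, 2))))
Add(134, Mul(Function('y')(Function('Y')(-3)), -61)) = Add(134, Mul(Add(3, Add(Pow(Add(2, -3), 2), Mul(-1, -3)), Mul(2, Pow(Add(Pow(Add(2, -3), 2), Mul(-1, -3)), 2))), -61)) = Add(134, Mul(Add(3, Add(Pow(-1, 2), 3), Mul(2, Pow(Add(Pow(-1, 2), 3), 2))), -61)) = Add(134, Mul(Add(3, Add(1, 3), Mul(2, Pow(Add(1, 3), 2))), -61)) = Add(134, Mul(Add(3, 4, Mul(2, Pow(4, 2))), -61)) = Add(134, Mul(Add(3, 4, Mul(2, 16)), -61)) = Add(134, Mul(Add(3, 4, 32), -61)) = Add(134, Mul(39, -61)) = Add(134, -2379) = -2245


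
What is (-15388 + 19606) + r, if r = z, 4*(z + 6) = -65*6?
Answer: 8229/2 ≈ 4114.5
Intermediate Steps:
z = -207/2 (z = -6 + (-65*6)/4 = -6 + (1/4)*(-390) = -6 - 195/2 = -207/2 ≈ -103.50)
r = -207/2 ≈ -103.50
(-15388 + 19606) + r = (-15388 + 19606) - 207/2 = 4218 - 207/2 = 8229/2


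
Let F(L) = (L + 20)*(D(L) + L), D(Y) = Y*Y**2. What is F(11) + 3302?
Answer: 44904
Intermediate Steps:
D(Y) = Y**3
F(L) = (20 + L)*(L + L**3) (F(L) = (L + 20)*(L**3 + L) = (20 + L)*(L + L**3))
F(11) + 3302 = 11*(20 + 11 + 11**3 + 20*11**2) + 3302 = 11*(20 + 11 + 1331 + 20*121) + 3302 = 11*(20 + 11 + 1331 + 2420) + 3302 = 11*3782 + 3302 = 41602 + 3302 = 44904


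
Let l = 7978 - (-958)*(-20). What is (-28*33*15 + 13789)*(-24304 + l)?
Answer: 2519506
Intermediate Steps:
l = -11182 (l = 7978 - 1*19160 = 7978 - 19160 = -11182)
(-28*33*15 + 13789)*(-24304 + l) = (-28*33*15 + 13789)*(-24304 - 11182) = (-924*15 + 13789)*(-35486) = (-13860 + 13789)*(-35486) = -71*(-35486) = 2519506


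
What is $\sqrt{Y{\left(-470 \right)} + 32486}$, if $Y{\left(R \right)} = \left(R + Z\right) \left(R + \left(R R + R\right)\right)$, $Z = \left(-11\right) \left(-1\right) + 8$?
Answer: $i \sqrt{99169474} \approx 9958.4 i$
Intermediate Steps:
$Z = 19$ ($Z = 11 + 8 = 19$)
$Y{\left(R \right)} = \left(19 + R\right) \left(R^{2} + 2 R\right)$ ($Y{\left(R \right)} = \left(R + 19\right) \left(R + \left(R R + R\right)\right) = \left(19 + R\right) \left(R + \left(R^{2} + R\right)\right) = \left(19 + R\right) \left(R + \left(R + R^{2}\right)\right) = \left(19 + R\right) \left(R^{2} + 2 R\right)$)
$\sqrt{Y{\left(-470 \right)} + 32486} = \sqrt{- 470 \left(38 + \left(-470\right)^{2} + 21 \left(-470\right)\right) + 32486} = \sqrt{- 470 \left(38 + 220900 - 9870\right) + 32486} = \sqrt{\left(-470\right) 211068 + 32486} = \sqrt{-99201960 + 32486} = \sqrt{-99169474} = i \sqrt{99169474}$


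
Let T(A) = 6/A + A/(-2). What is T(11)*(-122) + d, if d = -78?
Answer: 5791/11 ≈ 526.45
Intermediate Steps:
T(A) = 6/A - A/2 (T(A) = 6/A + A*(-1/2) = 6/A - A/2)
T(11)*(-122) + d = (6/11 - 1/2*11)*(-122) - 78 = (6*(1/11) - 11/2)*(-122) - 78 = (6/11 - 11/2)*(-122) - 78 = -109/22*(-122) - 78 = 6649/11 - 78 = 5791/11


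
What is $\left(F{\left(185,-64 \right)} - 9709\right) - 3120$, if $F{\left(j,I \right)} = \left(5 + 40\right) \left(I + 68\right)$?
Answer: $-12649$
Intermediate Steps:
$F{\left(j,I \right)} = 3060 + 45 I$ ($F{\left(j,I \right)} = 45 \left(68 + I\right) = 3060 + 45 I$)
$\left(F{\left(185,-64 \right)} - 9709\right) - 3120 = \left(\left(3060 + 45 \left(-64\right)\right) - 9709\right) - 3120 = \left(\left(3060 - 2880\right) - 9709\right) - 3120 = \left(180 - 9709\right) - 3120 = -9529 - 3120 = -12649$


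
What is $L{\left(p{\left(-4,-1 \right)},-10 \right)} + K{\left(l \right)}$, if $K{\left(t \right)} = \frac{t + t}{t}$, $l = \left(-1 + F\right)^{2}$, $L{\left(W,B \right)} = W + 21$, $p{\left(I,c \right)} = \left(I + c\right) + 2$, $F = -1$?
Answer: $20$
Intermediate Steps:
$p{\left(I,c \right)} = 2 + I + c$
$L{\left(W,B \right)} = 21 + W$
$l = 4$ ($l = \left(-1 - 1\right)^{2} = \left(-2\right)^{2} = 4$)
$K{\left(t \right)} = 2$ ($K{\left(t \right)} = \frac{2 t}{t} = 2$)
$L{\left(p{\left(-4,-1 \right)},-10 \right)} + K{\left(l \right)} = \left(21 - 3\right) + 2 = 18 + 2 = 20$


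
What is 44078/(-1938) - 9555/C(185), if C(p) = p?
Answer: -2667202/35853 ≈ -74.393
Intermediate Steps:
44078/(-1938) - 9555/C(185) = 44078/(-1938) - 9555/185 = 44078*(-1/1938) - 9555*1/185 = -22039/969 - 1911/37 = -2667202/35853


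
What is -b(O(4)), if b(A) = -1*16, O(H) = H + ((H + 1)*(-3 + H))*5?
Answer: 16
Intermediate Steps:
O(H) = H + 5*(1 + H)*(-3 + H) (O(H) = H + ((1 + H)*(-3 + H))*5 = H + 5*(1 + H)*(-3 + H))
b(A) = -16
-b(O(4)) = -1*(-16) = 16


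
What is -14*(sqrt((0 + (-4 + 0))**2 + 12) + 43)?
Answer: -602 - 28*sqrt(7) ≈ -676.08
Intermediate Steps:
-14*(sqrt((0 + (-4 + 0))**2 + 12) + 43) = -14*(sqrt((0 - 4)**2 + 12) + 43) = -14*(sqrt((-4)**2 + 12) + 43) = -14*(sqrt(16 + 12) + 43) = -14*(sqrt(28) + 43) = -14*(2*sqrt(7) + 43) = -14*(43 + 2*sqrt(7)) = -602 - 28*sqrt(7)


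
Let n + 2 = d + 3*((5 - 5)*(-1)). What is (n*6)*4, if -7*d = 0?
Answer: -48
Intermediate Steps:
d = 0 (d = -⅐*0 = 0)
n = -2 (n = -2 + (0 + 3*((5 - 5)*(-1))) = -2 + (0 + 3*(0*(-1))) = -2 + (0 + 3*0) = -2 + (0 + 0) = -2 + 0 = -2)
(n*6)*4 = -2*6*4 = -12*4 = -48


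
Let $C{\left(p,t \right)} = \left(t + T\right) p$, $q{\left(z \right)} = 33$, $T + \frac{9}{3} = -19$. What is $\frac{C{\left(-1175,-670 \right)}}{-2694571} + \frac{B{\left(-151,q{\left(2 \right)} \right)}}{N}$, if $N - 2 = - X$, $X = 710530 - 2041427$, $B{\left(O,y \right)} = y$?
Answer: $- \frac{360688352019}{1195400616443} \approx -0.30173$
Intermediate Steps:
$T = -22$ ($T = -3 - 19 = -22$)
$X = -1330897$
$C{\left(p,t \right)} = p \left(-22 + t\right)$ ($C{\left(p,t \right)} = \left(t - 22\right) p = \left(-22 + t\right) p = p \left(-22 + t\right)$)
$N = 1330899$ ($N = 2 - -1330897 = 2 + 1330897 = 1330899$)
$\frac{C{\left(-1175,-670 \right)}}{-2694571} + \frac{B{\left(-151,q{\left(2 \right)} \right)}}{N} = \frac{\left(-1175\right) \left(-22 - 670\right)}{-2694571} + \frac{33}{1330899} = \left(-1175\right) \left(-692\right) \left(- \frac{1}{2694571}\right) + 33 \cdot \frac{1}{1330899} = 813100 \left(- \frac{1}{2694571}\right) + \frac{11}{443633} = - \frac{813100}{2694571} + \frac{11}{443633} = - \frac{360688352019}{1195400616443}$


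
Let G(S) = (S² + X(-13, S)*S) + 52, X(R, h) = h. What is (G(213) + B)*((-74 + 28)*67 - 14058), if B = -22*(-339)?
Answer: -1683970720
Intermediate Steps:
B = 7458
G(S) = 52 + 2*S² (G(S) = (S² + S*S) + 52 = (S² + S²) + 52 = 2*S² + 52 = 52 + 2*S²)
(G(213) + B)*((-74 + 28)*67 - 14058) = ((52 + 2*213²) + 7458)*((-74 + 28)*67 - 14058) = ((52 + 2*45369) + 7458)*(-46*67 - 14058) = ((52 + 90738) + 7458)*(-3082 - 14058) = (90790 + 7458)*(-17140) = 98248*(-17140) = -1683970720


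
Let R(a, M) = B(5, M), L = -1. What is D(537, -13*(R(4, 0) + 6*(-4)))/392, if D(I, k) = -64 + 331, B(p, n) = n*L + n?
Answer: 267/392 ≈ 0.68112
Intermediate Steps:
B(p, n) = 0 (B(p, n) = n*(-1) + n = -n + n = 0)
R(a, M) = 0
D(I, k) = 267
D(537, -13*(R(4, 0) + 6*(-4)))/392 = 267/392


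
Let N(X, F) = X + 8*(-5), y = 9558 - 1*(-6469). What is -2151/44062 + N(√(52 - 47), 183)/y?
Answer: -36236557/706181674 + √5/16027 ≈ -0.051174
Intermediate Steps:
y = 16027 (y = 9558 + 6469 = 16027)
N(X, F) = -40 + X (N(X, F) = X - 40 = -40 + X)
-2151/44062 + N(√(52 - 47), 183)/y = -2151/44062 + (-40 + √(52 - 47))/16027 = -2151*1/44062 + (-40 + √5)*(1/16027) = -2151/44062 + (-40/16027 + √5/16027) = -36236557/706181674 + √5/16027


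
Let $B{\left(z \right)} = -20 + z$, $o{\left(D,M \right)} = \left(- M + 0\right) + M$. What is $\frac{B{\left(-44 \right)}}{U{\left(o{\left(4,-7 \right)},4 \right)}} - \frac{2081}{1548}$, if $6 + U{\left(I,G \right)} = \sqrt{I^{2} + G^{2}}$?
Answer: $\frac{47455}{1548} \approx 30.656$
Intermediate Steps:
$o{\left(D,M \right)} = 0$ ($o{\left(D,M \right)} = - M + M = 0$)
$U{\left(I,G \right)} = -6 + \sqrt{G^{2} + I^{2}}$ ($U{\left(I,G \right)} = -6 + \sqrt{I^{2} + G^{2}} = -6 + \sqrt{G^{2} + I^{2}}$)
$\frac{B{\left(-44 \right)}}{U{\left(o{\left(4,-7 \right)},4 \right)}} - \frac{2081}{1548} = \frac{-20 - 44}{-6 + \sqrt{4^{2} + 0^{2}}} - \frac{2081}{1548} = - \frac{64}{-6 + \sqrt{16 + 0}} - \frac{2081}{1548} = - \frac{64}{-6 + \sqrt{16}} - \frac{2081}{1548} = - \frac{64}{-6 + 4} - \frac{2081}{1548} = - \frac{64}{-2} - \frac{2081}{1548} = \left(-64\right) \left(- \frac{1}{2}\right) - \frac{2081}{1548} = 32 - \frac{2081}{1548} = \frac{47455}{1548}$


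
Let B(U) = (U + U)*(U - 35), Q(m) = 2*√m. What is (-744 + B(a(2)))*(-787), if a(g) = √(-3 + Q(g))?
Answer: 590250 - 3148*√2 + 55090*√(-3 + 2*√2) ≈ 5.858e+5 + 22819.0*I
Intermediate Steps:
a(g) = √(-3 + 2*√g)
B(U) = 2*U*(-35 + U) (B(U) = (2*U)*(-35 + U) = 2*U*(-35 + U))
(-744 + B(a(2)))*(-787) = (-744 + 2*√(-3 + 2*√2)*(-35 + √(-3 + 2*√2)))*(-787) = 585528 - 1574*√(-3 + 2*√2)*(-35 + √(-3 + 2*√2))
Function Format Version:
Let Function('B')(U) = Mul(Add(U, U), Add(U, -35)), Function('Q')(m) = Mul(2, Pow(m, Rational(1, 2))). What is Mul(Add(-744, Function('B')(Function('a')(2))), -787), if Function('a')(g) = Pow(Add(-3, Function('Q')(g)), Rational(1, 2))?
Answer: Add(590250, Mul(-3148, Pow(2, Rational(1, 2))), Mul(55090, Pow(Add(-3, Mul(2, Pow(2, Rational(1, 2)))), Rational(1, 2)))) ≈ Add(5.8580e+5, Mul(22819., I))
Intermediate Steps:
Function('a')(g) = Pow(Add(-3, Mul(2, Pow(g, Rational(1, 2)))), Rational(1, 2))
Function('B')(U) = Mul(2, U, Add(-35, U)) (Function('B')(U) = Mul(Mul(2, U), Add(-35, U)) = Mul(2, U, Add(-35, U)))
Mul(Add(-744, Function('B')(Function('a')(2))), -787) = Mul(Add(-744, Mul(2, Pow(Add(-3, Mul(2, Pow(2, Rational(1, 2)))), Rational(1, 2)), Add(-35, Pow(Add(-3, Mul(2, Pow(2, Rational(1, 2)))), Rational(1, 2))))), -787) = Add(585528, Mul(-1574, Pow(Add(-3, Mul(2, Pow(2, Rational(1, 2)))), Rational(1, 2)), Add(-35, Pow(Add(-3, Mul(2, Pow(2, Rational(1, 2)))), Rational(1, 2)))))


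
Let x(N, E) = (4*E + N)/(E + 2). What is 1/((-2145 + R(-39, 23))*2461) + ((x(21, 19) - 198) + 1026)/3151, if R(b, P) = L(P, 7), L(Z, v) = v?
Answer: 3999970633/15137674986 ≈ 0.26424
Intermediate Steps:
R(b, P) = 7
x(N, E) = (N + 4*E)/(2 + E)
1/((-2145 + R(-39, 23))*2461) + ((x(21, 19) - 198) + 1026)/3151 = 1/((-2145 + 7)*2461) + (((21 + 4*19)/(2 + 19) - 198) + 1026)/3151 = (1/2461)/(-2138) + (((21 + 76)/21 - 198) + 1026)*(1/3151) = -1/2138*1/2461 + (((1/21)*97 - 198) + 1026)*(1/3151) = -1/5261618 + ((97/21 - 198) + 1026)*(1/3151) = -1/5261618 + (-4061/21 + 1026)*(1/3151) = -1/5261618 + (17485/21)*(1/3151) = -1/5261618 + 17485/66171 = 3999970633/15137674986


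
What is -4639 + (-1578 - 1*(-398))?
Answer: -5819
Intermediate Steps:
-4639 + (-1578 - 1*(-398)) = -4639 + (-1578 + 398) = -4639 - 1180 = -5819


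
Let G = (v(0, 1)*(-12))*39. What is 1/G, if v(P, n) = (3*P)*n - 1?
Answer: 1/468 ≈ 0.0021368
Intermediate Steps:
v(P, n) = -1 + 3*P*n (v(P, n) = 3*P*n - 1 = -1 + 3*P*n)
G = 468 (G = ((-1 + 3*0*1)*(-12))*39 = ((-1 + 0)*(-12))*39 = -1*(-12)*39 = 12*39 = 468)
1/G = 1/468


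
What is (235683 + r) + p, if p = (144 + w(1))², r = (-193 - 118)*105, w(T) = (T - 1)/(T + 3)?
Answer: 223764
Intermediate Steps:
w(T) = (-1 + T)/(3 + T)
r = -32655 (r = -311*105 = -32655)
p = 20736 (p = (144 + (-1 + 1)/(3 + 1))² = (144 + 0/4)² = (144 + (¼)*0)² = (144 + 0)² = 144² = 20736)
(235683 + r) + p = (235683 - 32655) + 20736 = 203028 + 20736 = 223764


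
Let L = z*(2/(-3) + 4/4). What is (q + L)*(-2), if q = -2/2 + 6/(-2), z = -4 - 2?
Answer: 12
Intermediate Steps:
z = -6
L = -2 (L = -6*(2/(-3) + 4/4) = -6*(2*(-⅓) + 4*(¼)) = -6*(-⅔ + 1) = -6*⅓ = -2)
q = -4 (q = -2*½ + 6*(-½) = -1 - 3 = -4)
(q + L)*(-2) = (-4 - 2)*(-2) = -6*(-2) = 12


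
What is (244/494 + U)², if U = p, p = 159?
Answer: 1551966025/61009 ≈ 25438.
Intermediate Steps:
U = 159
(244/494 + U)² = (244/494 + 159)² = (244*(1/494) + 159)² = (122/247 + 159)² = (39395/247)² = 1551966025/61009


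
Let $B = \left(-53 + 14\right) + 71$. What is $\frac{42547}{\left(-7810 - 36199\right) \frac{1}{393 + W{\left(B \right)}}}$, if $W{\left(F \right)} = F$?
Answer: $- \frac{18082475}{44009} \approx -410.88$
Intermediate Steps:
$B = 32$ ($B = -39 + 71 = 32$)
$\frac{42547}{\left(-7810 - 36199\right) \frac{1}{393 + W{\left(B \right)}}} = \frac{42547}{\left(-7810 - 36199\right) \frac{1}{393 + 32}} = \frac{42547}{\left(-44009\right) \frac{1}{425}} = \frac{42547}{- \frac{44009}{425}} = 42547 \left(- \frac{425}{44009}\right) = - \frac{18082475}{44009}$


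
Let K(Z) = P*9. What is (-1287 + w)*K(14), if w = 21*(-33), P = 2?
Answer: -35640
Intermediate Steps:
w = -693
K(Z) = 18 (K(Z) = 2*9 = 18)
(-1287 + w)*K(14) = (-1287 - 693)*18 = -1980*18 = -35640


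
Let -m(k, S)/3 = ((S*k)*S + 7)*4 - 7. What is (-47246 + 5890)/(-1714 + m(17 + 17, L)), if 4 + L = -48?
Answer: 41356/1105009 ≈ 0.037426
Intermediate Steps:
L = -52 (L = -4 - 48 = -52)
m(k, S) = -63 - 12*k*S² (m(k, S) = -3*(((S*k)*S + 7)*4 - 7) = -3*((k*S² + 7)*4 - 7) = -3*((7 + k*S²)*4 - 7) = -3*((28 + 4*k*S²) - 7) = -3*(21 + 4*k*S²) = -63 - 12*k*S²)
(-47246 + 5890)/(-1714 + m(17 + 17, L)) = (-47246 + 5890)/(-1714 + (-63 - 12*(17 + 17)*(-52)²)) = -41356/(-1714 + (-63 - 12*34*2704)) = -41356/(-1714 + (-63 - 1103232)) = -41356/(-1714 - 1103295) = -41356/(-1105009) = -41356*(-1/1105009) = 41356/1105009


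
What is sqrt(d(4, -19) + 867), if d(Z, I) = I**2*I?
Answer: 2*I*sqrt(1498) ≈ 77.408*I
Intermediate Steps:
d(Z, I) = I**3
sqrt(d(4, -19) + 867) = sqrt((-19)**3 + 867) = sqrt(-6859 + 867) = sqrt(-5992) = 2*I*sqrt(1498)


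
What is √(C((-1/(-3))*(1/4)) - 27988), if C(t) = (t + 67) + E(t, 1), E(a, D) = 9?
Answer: I*√1004829/6 ≈ 167.07*I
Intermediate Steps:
C(t) = 76 + t (C(t) = (t + 67) + 9 = (67 + t) + 9 = 76 + t)
√(C((-1/(-3))*(1/4)) - 27988) = √((76 + (-1/(-3))*(1/4)) - 27988) = √((76 + (-1*(-⅓))*(1*(¼))) - 27988) = √((76 + (⅓)*(¼)) - 27988) = √((76 + 1/12) - 27988) = √(913/12 - 27988) = √(-334943/12) = I*√1004829/6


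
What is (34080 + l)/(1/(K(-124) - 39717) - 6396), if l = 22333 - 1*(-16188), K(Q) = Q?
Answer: -2892496441/254823037 ≈ -11.351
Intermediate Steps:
l = 38521 (l = 22333 + 16188 = 38521)
(34080 + l)/(1/(K(-124) - 39717) - 6396) = (34080 + 38521)/(1/(-124 - 39717) - 6396) = 72601/(1/(-39841) - 6396) = 72601/(-1/39841 - 6396) = 72601/(-254823037/39841) = 72601*(-39841/254823037) = -2892496441/254823037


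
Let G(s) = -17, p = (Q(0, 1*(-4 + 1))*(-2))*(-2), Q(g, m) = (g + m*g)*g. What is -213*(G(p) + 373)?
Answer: -75828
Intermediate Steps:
Q(g, m) = g*(g + g*m) (Q(g, m) = (g + g*m)*g = g*(g + g*m))
p = 0 (p = ((0²*(1 + 1*(-4 + 1)))*(-2))*(-2) = ((0*(1 + 1*(-3)))*(-2))*(-2) = ((0*(1 - 3))*(-2))*(-2) = ((0*(-2))*(-2))*(-2) = (0*(-2))*(-2) = 0*(-2) = 0)
-213*(G(p) + 373) = -213*(-17 + 373) = -213*356 = -75828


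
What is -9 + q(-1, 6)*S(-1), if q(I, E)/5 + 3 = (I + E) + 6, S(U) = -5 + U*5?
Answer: -409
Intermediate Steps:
S(U) = -5 + 5*U
q(I, E) = 15 + 5*E + 5*I (q(I, E) = -15 + 5*((I + E) + 6) = -15 + 5*((E + I) + 6) = -15 + 5*(6 + E + I) = -15 + (30 + 5*E + 5*I) = 15 + 5*E + 5*I)
-9 + q(-1, 6)*S(-1) = -9 + (15 + 5*6 + 5*(-1))*(-5 + 5*(-1)) = -9 + (15 + 30 - 5)*(-5 - 5) = -9 + 40*(-10) = -9 - 400 = -409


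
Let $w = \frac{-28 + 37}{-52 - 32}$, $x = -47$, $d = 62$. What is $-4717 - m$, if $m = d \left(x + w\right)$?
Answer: $- \frac{25149}{14} \approx -1796.4$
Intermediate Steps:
$w = - \frac{3}{28}$ ($w = \frac{9}{-84} = 9 \left(- \frac{1}{84}\right) = - \frac{3}{28} \approx -0.10714$)
$m = - \frac{40889}{14}$ ($m = 62 \left(-47 - \frac{3}{28}\right) = 62 \left(- \frac{1319}{28}\right) = - \frac{40889}{14} \approx -2920.6$)
$-4717 - m = -4717 - - \frac{40889}{14} = -4717 + \frac{40889}{14} = - \frac{25149}{14}$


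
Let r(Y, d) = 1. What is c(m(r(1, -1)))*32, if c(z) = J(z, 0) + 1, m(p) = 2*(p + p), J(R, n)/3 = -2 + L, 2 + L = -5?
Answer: -832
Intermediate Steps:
L = -7 (L = -2 - 5 = -7)
J(R, n) = -27 (J(R, n) = 3*(-2 - 7) = 3*(-9) = -27)
m(p) = 4*p (m(p) = 2*(2*p) = 4*p)
c(z) = -26 (c(z) = -27 + 1 = -26)
c(m(r(1, -1)))*32 = -26*32 = -832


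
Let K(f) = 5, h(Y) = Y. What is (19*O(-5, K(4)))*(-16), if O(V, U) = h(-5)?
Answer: 1520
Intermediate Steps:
O(V, U) = -5
(19*O(-5, K(4)))*(-16) = (19*(-5))*(-16) = -95*(-16) = 1520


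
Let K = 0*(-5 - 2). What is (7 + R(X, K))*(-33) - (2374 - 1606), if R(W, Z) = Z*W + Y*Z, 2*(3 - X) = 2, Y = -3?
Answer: -999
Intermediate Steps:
X = 2 (X = 3 - ½*2 = 3 - 1 = 2)
K = 0 (K = 0*(-7) = 0)
R(W, Z) = -3*Z + W*Z (R(W, Z) = Z*W - 3*Z = W*Z - 3*Z = -3*Z + W*Z)
(7 + R(X, K))*(-33) - (2374 - 1606) = (7 + 0*(-3 + 2))*(-33) - (2374 - 1606) = (7 + 0*(-1))*(-33) - 1*768 = (7 + 0)*(-33) - 768 = 7*(-33) - 768 = -231 - 768 = -999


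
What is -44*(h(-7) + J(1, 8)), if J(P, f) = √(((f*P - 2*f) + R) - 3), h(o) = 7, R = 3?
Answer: -308 - 88*I*√2 ≈ -308.0 - 124.45*I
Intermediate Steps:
J(P, f) = √(-2*f + P*f) (J(P, f) = √(((f*P - 2*f) + 3) - 3) = √(((P*f - 2*f) + 3) - 3) = √(((-2*f + P*f) + 3) - 3) = √((3 - 2*f + P*f) - 3) = √(-2*f + P*f))
-44*(h(-7) + J(1, 8)) = -44*(7 + √(8*(-2 + 1))) = -44*(7 + √(8*(-1))) = -44*(7 + √(-8)) = -44*(7 + 2*I*√2) = -308 - 88*I*√2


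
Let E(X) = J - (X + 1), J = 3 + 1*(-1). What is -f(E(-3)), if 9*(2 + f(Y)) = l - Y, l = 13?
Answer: 1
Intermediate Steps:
J = 2 (J = 3 - 1 = 2)
E(X) = 1 - X (E(X) = 2 - (X + 1) = 2 - (1 + X) = 2 + (-1 - X) = 1 - X)
f(Y) = -5/9 - Y/9 (f(Y) = -2 + (13 - Y)/9 = -2 + (13/9 - Y/9) = -5/9 - Y/9)
-f(E(-3)) = -(-5/9 - (1 - 1*(-3))/9) = -(-5/9 - (1 + 3)/9) = -(-5/9 - ⅑*4) = -(-5/9 - 4/9) = -1*(-1) = 1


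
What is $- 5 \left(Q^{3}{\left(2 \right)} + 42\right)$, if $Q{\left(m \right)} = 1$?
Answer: $-215$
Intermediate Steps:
$- 5 \left(Q^{3}{\left(2 \right)} + 42\right) = - 5 \left(1^{3} + 42\right) = - 5 \left(1 + 42\right) = \left(-5\right) 43 = -215$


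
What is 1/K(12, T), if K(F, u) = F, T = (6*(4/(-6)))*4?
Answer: 1/12 ≈ 0.083333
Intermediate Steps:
T = -16 (T = (6*(4*(-⅙)))*4 = (6*(-⅔))*4 = -4*4 = -16)
1/K(12, T) = 1/12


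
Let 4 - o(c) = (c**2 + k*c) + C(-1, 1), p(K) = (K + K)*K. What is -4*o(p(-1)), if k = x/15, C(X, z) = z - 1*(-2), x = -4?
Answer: 148/15 ≈ 9.8667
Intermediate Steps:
C(X, z) = 2 + z (C(X, z) = z + 2 = 2 + z)
p(K) = 2*K**2 (p(K) = (2*K)*K = 2*K**2)
k = -4/15 ≈ -0.26667
o(c) = 1 - c**2 + 4*c/15 (o(c) = 4 - ((c**2 - 4*c/15) + (2 + 1)) = 4 - ((c**2 - 4*c/15) + 3) = 4 - (3 + c**2 - 4*c/15) = 4 + (-3 - c**2 + 4*c/15) = 1 - c**2 + 4*c/15)
-4*o(p(-1)) = -4*(1 - (2*(-1)**2)**2 + 4*(2*(-1)**2)/15) = -4*(1 - (2*1)**2 + 4*(2*1)/15) = -4*(1 - 1*2**2 + (4/15)*2) = -4*(1 - 1*4 + 8/15) = -4*(1 - 4 + 8/15) = -4*(-37/15) = 148/15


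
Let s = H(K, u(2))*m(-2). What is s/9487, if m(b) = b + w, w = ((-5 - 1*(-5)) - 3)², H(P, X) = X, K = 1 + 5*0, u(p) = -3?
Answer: -21/9487 ≈ -0.0022136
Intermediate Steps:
K = 1 (K = 1 + 0 = 1)
w = 9 (w = ((-5 + 5) - 3)² = (0 - 3)² = (-3)² = 9)
m(b) = 9 + b (m(b) = b + 9 = 9 + b)
s = -21 (s = -3*(9 - 2) = -3*7 = -21)
s/9487 = -21/9487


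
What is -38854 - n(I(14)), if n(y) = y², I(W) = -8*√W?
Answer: -39750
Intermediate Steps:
-38854 - n(I(14)) = -38854 - (-8*√14)² = -38854 - 1*896 = -38854 - 896 = -39750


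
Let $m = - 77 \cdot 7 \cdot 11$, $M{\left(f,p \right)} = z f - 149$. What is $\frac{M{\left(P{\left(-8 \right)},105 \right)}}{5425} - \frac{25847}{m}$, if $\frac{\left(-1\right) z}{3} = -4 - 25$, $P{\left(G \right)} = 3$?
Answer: $\frac{20126289}{4594975} \approx 4.3801$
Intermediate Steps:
$z = 87$ ($z = - 3 \left(-4 - 25\right) = \left(-3\right) \left(-29\right) = 87$)
$M{\left(f,p \right)} = -149 + 87 f$ ($M{\left(f,p \right)} = 87 f - 149 = -149 + 87 f$)
$m = -5929$ ($m = \left(-77\right) 77 = -5929$)
$\frac{M{\left(P{\left(-8 \right)},105 \right)}}{5425} - \frac{25847}{m} = \frac{-149 + 87 \cdot 3}{5425} - \frac{25847}{-5929} = \left(-149 + 261\right) \frac{1}{5425} - - \frac{25847}{5929} = 112 \cdot \frac{1}{5425} + \frac{25847}{5929} = \frac{16}{775} + \frac{25847}{5929} = \frac{20126289}{4594975}$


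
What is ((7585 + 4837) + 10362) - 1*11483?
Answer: 11301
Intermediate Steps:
((7585 + 4837) + 10362) - 1*11483 = (12422 + 10362) - 11483 = 22784 - 11483 = 11301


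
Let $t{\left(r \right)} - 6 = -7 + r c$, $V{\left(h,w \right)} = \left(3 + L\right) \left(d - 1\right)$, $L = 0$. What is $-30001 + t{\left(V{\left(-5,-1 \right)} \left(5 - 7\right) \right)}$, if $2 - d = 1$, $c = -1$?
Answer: $-30002$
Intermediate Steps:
$d = 1$ ($d = 2 - 1 = 1$)
$V{\left(h,w \right)} = 0$ ($V{\left(h,w \right)} = \left(3 + 0\right) \left(1 - 1\right) = 3 \cdot 0 = 0$)
$t{\left(r \right)} = -1 - r$ ($t{\left(r \right)} = 6 + \left(-7 + r \left(-1\right)\right) = 6 - \left(7 + r\right) = -1 - r$)
$-30001 + t{\left(V{\left(-5,-1 \right)} \left(5 - 7\right) \right)} = -30001 - \left(1 + 0 \left(5 - 7\right)\right) = -30001 - \left(1 + 0 \left(-2\right)\right) = -30001 - 1 = -30002$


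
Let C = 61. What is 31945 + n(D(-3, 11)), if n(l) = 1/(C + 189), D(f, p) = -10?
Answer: 7986251/250 ≈ 31945.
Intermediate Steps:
n(l) = 1/250 (n(l) = 1/(61 + 189) = 1/250)
31945 + n(D(-3, 11)) = 31945 + 1/250 = 7986251/250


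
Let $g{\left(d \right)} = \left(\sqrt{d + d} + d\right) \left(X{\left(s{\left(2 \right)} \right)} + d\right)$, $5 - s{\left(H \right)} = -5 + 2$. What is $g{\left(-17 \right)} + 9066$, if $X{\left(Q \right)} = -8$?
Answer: $9491 - 25 i \sqrt{34} \approx 9491.0 - 145.77 i$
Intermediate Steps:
$s{\left(H \right)} = 8$ ($s{\left(H \right)} = 5 - \left(-5 + 2\right) = 5 - -3 = 5 + 3 = 8$)
$g{\left(d \right)} = \left(-8 + d\right) \left(d + \sqrt{2} \sqrt{d}\right)$ ($g{\left(d \right)} = \left(\sqrt{d + d} + d\right) \left(-8 + d\right) = \left(\sqrt{2 d} + d\right) \left(-8 + d\right) = \left(\sqrt{2} \sqrt{d} + d\right) \left(-8 + d\right) = \left(d + \sqrt{2} \sqrt{d}\right) \left(-8 + d\right) = \left(-8 + d\right) \left(d + \sqrt{2} \sqrt{d}\right)$)
$g{\left(-17 \right)} + 9066 = \left(\left(-17\right)^{2} - -136 + \sqrt{2} \left(-17\right)^{\frac{3}{2}} - 8 \sqrt{2} \sqrt{-17}\right) + 9066 = \left(289 + 136 + \sqrt{2} \left(- 17 i \sqrt{17}\right) - 8 \sqrt{2} i \sqrt{17}\right) + 9066 = \left(289 + 136 - 17 i \sqrt{34} - 8 i \sqrt{34}\right) + 9066 = \left(425 - 25 i \sqrt{34}\right) + 9066 = 9491 - 25 i \sqrt{34}$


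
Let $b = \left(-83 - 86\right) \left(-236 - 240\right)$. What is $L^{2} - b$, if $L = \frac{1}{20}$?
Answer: $- \frac{32177599}{400} \approx -80444.0$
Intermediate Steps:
$b = 80444$ ($b = \left(-169\right) \left(-476\right) = 80444$)
$L = \frac{1}{20} \approx 0.05$
$L^{2} - b = \left(\frac{1}{20}\right)^{2} - 80444 = \frac{1}{400} - 80444 = - \frac{32177599}{400}$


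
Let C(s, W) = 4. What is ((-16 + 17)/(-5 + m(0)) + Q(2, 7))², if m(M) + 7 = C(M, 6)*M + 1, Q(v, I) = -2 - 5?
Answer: 6084/121 ≈ 50.281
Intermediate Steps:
Q(v, I) = -7
m(M) = -6 + 4*M (m(M) = -7 + (4*M + 1) = -7 + (1 + 4*M) = -6 + 4*M)
((-16 + 17)/(-5 + m(0)) + Q(2, 7))² = ((-16 + 17)/(-5 + (-6 + 4*0)) - 7)² = (1/(-5 + (-6 + 0)) - 7)² = (1/(-5 - 6) - 7)² = (1/(-11) - 7)² = (1*(-1/11) - 7)² = (-1/11 - 7)² = (-78/11)² = 6084/121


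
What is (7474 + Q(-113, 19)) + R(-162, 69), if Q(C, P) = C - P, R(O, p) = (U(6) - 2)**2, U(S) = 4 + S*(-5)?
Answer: 8126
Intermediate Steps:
U(S) = 4 - 5*S
R(O, p) = 784 (R(O, p) = ((4 - 5*6) - 2)**2 = ((4 - 30) - 2)**2 = (-26 - 2)**2 = (-28)**2 = 784)
(7474 + Q(-113, 19)) + R(-162, 69) = (7474 + (-113 - 1*19)) + 784 = (7474 + (-113 - 19)) + 784 = (7474 - 132) + 784 = 7342 + 784 = 8126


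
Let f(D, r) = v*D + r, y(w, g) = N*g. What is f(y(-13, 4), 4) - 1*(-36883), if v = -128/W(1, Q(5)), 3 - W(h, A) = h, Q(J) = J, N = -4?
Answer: 37911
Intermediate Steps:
W(h, A) = 3 - h
v = -64 (v = -128/(3 - 1*1) = -128/(3 - 1) = -128/2 = -128*½ = -64)
y(w, g) = -4*g
f(D, r) = r - 64*D (f(D, r) = -64*D + r = r - 64*D)
f(y(-13, 4), 4) - 1*(-36883) = (4 - (-256)*4) - 1*(-36883) = (4 - 64*(-16)) + 36883 = (4 + 1024) + 36883 = 1028 + 36883 = 37911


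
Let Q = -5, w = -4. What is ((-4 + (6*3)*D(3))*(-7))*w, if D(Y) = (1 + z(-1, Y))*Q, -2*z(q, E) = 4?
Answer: 2408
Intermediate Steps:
z(q, E) = -2 (z(q, E) = -½*4 = -2)
D(Y) = 5 (D(Y) = (1 - 2)*(-5) = -1*(-5) = 5)
((-4 + (6*3)*D(3))*(-7))*w = ((-4 + (6*3)*5)*(-7))*(-4) = ((-4 + 18*5)*(-7))*(-4) = ((-4 + 90)*(-7))*(-4) = (86*(-7))*(-4) = -602*(-4) = 2408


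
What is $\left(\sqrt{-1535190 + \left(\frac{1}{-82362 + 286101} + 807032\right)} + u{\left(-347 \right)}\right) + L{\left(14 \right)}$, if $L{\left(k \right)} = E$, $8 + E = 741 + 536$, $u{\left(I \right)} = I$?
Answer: $922 + \frac{i \sqrt{30225532841543379}}{203739} \approx 922.0 + 853.32 i$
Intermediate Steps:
$E = 1269$ ($E = -8 + \left(741 + 536\right) = -8 + 1277 = 1269$)
$L{\left(k \right)} = 1269$
$\left(\sqrt{-1535190 + \left(\frac{1}{-82362 + 286101} + 807032\right)} + u{\left(-347 \right)}\right) + L{\left(14 \right)} = \left(\sqrt{-1535190 + \left(\frac{1}{-82362 + 286101} + 807032\right)} - 347\right) + 1269 = \left(\sqrt{-1535190 + \left(\frac{1}{203739} + 807032\right)} - 347\right) + 1269 = \left(\sqrt{-1535190 + \frac{164423892649}{203739}} - 347\right) + 1269 = \left(\sqrt{- \frac{148354182761}{203739}} - 347\right) + 1269 = \left(\frac{i \sqrt{30225532841543379}}{203739} - 347\right) + 1269 = \left(-347 + \frac{i \sqrt{30225532841543379}}{203739}\right) + 1269 = 922 + \frac{i \sqrt{30225532841543379}}{203739}$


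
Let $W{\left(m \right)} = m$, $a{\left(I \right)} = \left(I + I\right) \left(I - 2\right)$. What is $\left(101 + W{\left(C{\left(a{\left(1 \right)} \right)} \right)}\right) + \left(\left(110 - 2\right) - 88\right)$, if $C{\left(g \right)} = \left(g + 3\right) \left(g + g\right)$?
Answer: $117$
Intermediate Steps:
$a{\left(I \right)} = 2 I \left(-2 + I\right)$
$C{\left(g \right)} = 2 g \left(3 + g\right)$ ($C{\left(g \right)} = \left(3 + g\right) 2 g = 2 g \left(3 + g\right)$)
$\left(101 + W{\left(C{\left(a{\left(1 \right)} \right)} \right)}\right) + \left(\left(110 - 2\right) - 88\right) = \left(101 + 2 \cdot 2 \cdot 1 \left(-2 + 1\right) \left(3 + 2 \cdot 1 \left(-2 + 1\right)\right)\right) + \left(\left(110 - 2\right) - 88\right) = \left(101 + 2 \cdot 2 \cdot 1 \left(-1\right) \left(3 + 2 \cdot 1 \left(-1\right)\right)\right) + \left(108 - 88\right) = \left(101 + 2 \left(-2\right) \left(3 - 2\right)\right) + 20 = \left(101 + 2 \left(-2\right) 1\right) + 20 = \left(101 - 4\right) + 20 = 97 + 20 = 117$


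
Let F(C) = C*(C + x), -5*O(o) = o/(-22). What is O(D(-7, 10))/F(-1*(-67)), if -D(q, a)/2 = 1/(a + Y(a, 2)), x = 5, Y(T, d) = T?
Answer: -1/5306400 ≈ -1.8845e-7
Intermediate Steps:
D(q, a) = -1/a (D(q, a) = -2/(a + a) = -2*1/(2*a) = -1/a)
O(o) = o/110 (O(o) = -o/(5*(-22)) = -o*(-1)/(5*22) = -(-1)*o/110 = o/110)
F(C) = C*(5 + C) (F(C) = C*(C + 5) = C*(5 + C))
O(D(-7, 10))/F(-1*(-67)) = ((-1/10)/110)/(((-1*(-67))*(5 - 1*(-67)))) = ((-1*⅒)/110)/((67*(5 + 67))) = ((1/110)*(-⅒))/((67*72)) = -1/1100/4824 = -1/1100*1/4824 = -1/5306400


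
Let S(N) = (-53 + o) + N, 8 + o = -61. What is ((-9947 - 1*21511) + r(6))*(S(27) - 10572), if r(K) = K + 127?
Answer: 334143775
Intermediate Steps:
o = -69 (o = -8 - 61 = -69)
r(K) = 127 + K
S(N) = -122 + N (S(N) = (-53 - 69) + N = -122 + N)
((-9947 - 1*21511) + r(6))*(S(27) - 10572) = ((-9947 - 1*21511) + (127 + 6))*((-122 + 27) - 10572) = ((-9947 - 21511) + 133)*(-95 - 10572) = (-31458 + 133)*(-10667) = -31325*(-10667) = 334143775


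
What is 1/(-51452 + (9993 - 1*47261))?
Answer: -1/88720 ≈ -1.1271e-5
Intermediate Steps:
1/(-51452 + (9993 - 1*47261)) = 1/(-51452 + (9993 - 47261)) = 1/(-51452 - 37268) = 1/(-88720) = -1/88720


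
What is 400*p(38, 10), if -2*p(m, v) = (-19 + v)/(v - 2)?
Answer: 225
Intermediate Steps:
p(m, v) = -(-19 + v)/(2*(-2 + v)) (p(m, v) = -(-19 + v)/(2*(v - 2)) = -(-19 + v)/(2*(-2 + v)))
400*p(38, 10) = 400*((19 - 1*10)/(2*(-2 + 10))) = 400*((1/2)*(19 - 10)/8) = 400*((1/2)*(1/8)*9) = 400*(9/16) = 225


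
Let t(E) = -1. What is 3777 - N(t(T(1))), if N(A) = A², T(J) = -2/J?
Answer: 3776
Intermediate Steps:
3777 - N(t(T(1))) = 3777 - 1*(-1)² = 3777 - 1*1 = 3777 - 1 = 3776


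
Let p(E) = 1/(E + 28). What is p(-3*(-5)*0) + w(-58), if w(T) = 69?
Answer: 1933/28 ≈ 69.036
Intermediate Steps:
p(E) = 1/(28 + E)
p(-3*(-5)*0) + w(-58) = 1/(28 - 3*(-5)*0) + 69 = 1/(28 + 15*0) + 69 = 1/(28 + 0) + 69 = 1/28 + 69 = 1933/28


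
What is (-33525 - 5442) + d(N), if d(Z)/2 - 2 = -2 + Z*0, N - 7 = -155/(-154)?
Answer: -38967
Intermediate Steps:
N = 1233/154 (N = 7 - 155/(-154) = 7 - 155*(-1/154) = 7 + 155/154 = 1233/154 ≈ 8.0065)
d(Z) = 0 (d(Z) = 4 + 2*(-2 + Z*0) = 4 + 2*(-2 + 0) = 4 + 2*(-2) = 4 - 4 = 0)
(-33525 - 5442) + d(N) = (-33525 - 5442) + 0 = -38967 + 0 = -38967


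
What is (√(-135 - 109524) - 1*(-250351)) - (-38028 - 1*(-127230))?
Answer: 161149 + I*√109659 ≈ 1.6115e+5 + 331.15*I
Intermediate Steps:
(√(-135 - 109524) - 1*(-250351)) - (-38028 - 1*(-127230)) = (√(-109659) + 250351) - (-38028 + 127230) = (I*√109659 + 250351) - 1*89202 = (250351 + I*√109659) - 89202 = 161149 + I*√109659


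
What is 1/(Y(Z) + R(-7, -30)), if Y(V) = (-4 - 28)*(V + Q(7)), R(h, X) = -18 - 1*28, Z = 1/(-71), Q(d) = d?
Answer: -71/19138 ≈ -0.0037099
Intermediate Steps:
Z = -1/71 ≈ -0.014085
R(h, X) = -46 (R(h, X) = -18 - 28 = -46)
Y(V) = -224 - 32*V (Y(V) = (-4 - 28)*(V + 7) = -32*(7 + V) = -224 - 32*V)
1/(Y(Z) + R(-7, -30)) = 1/((-224 - 32*(-1/71)) - 46) = 1/((-224 + 32/71) - 46) = 1/(-15872/71 - 46) = 1/(-19138/71) = -71/19138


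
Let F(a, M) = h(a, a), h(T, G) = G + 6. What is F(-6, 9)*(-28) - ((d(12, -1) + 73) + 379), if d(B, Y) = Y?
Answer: -451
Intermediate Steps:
h(T, G) = 6 + G
F(a, M) = 6 + a
F(-6, 9)*(-28) - ((d(12, -1) + 73) + 379) = (6 - 6)*(-28) - ((-1 + 73) + 379) = 0*(-28) - (72 + 379) = 0 - 1*451 = 0 - 451 = -451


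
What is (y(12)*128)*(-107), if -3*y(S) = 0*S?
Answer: 0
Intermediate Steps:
y(S) = 0 (y(S) = -0*S = -⅓*0 = 0)
(y(12)*128)*(-107) = (0*128)*(-107) = 0*(-107) = 0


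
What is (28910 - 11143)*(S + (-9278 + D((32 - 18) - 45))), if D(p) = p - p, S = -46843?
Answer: -997101807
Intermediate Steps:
D(p) = 0
(28910 - 11143)*(S + (-9278 + D((32 - 18) - 45))) = (28910 - 11143)*(-46843 + (-9278 + 0)) = 17767*(-46843 - 9278) = 17767*(-56121) = -997101807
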